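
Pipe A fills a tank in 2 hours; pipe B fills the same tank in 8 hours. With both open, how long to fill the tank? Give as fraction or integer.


Rate of A = 1/2 job per hour
Rate of B = 1/8 job per hour
Combined rate = 1/2 + 1/8
Find common denominator: (8 + 2)/(2*8) = 10/16
Combined rate = 5/8 job per hour
Time together = 1 / (5/8) = 8/5 hours

8/5


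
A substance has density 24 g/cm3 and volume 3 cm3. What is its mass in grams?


Using mass = density * volume
Density = 24 g/cm3
Volume = 3 cm3
Mass = 24 * 3
= 72 g

72


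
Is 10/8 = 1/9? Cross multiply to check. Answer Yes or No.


Cross multiply to check 10/8 = 1/9
Left cross product: 10 * 9 = 90
Right cross product: 8 * 1 = 8
90 != 8
Not equal, so proportions differ => No

No


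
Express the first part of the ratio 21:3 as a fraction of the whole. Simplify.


Total parts = 21 + 3 = 24
First part fraction = 21/24
Simplify: 21/24 = 7/8

7/8


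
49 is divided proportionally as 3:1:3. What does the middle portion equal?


Ratio = 3:1:3
Total parts = 3 + 1 + 3 = 7
Value per part = 49 / 7 = 7
First share = 3 * 7 = 21
Middle share = 1 * 7 = 7
Third share = 3 * 7 = 21

7


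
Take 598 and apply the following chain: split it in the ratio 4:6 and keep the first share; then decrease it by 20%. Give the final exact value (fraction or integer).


Start with 598.
Step 1: Split 4:6, first share = 598 * 4/10 = 1196/5
Step 2: Decrease by 20%: 1196/5 * 80/100 = 4784/25
Final result = 4784/25

4784/25


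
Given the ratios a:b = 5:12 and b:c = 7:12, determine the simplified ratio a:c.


Given a:b = 5:12 and b:c = 7:12
Make b consistent. Multiply first ratio by 7: a:b = 35:84
Multiply second ratio by 12: b:c = 84:144
Now b = 84 in both, so a:b:c = 35:84:144
Therefore a:c = 35:144
Simplify by GCD: a:c = 35:144

35:144


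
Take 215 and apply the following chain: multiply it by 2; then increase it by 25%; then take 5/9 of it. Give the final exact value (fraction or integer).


Start with 215.
Step 1: Multiply by 2: 215 * 2 = 430
Step 2: Increase by 25%: 430 * 125/100 = 1075/2
Step 3: Take 5/9: 1075/2 * 5/9 = 5375/18
Final result = 5375/18

5375/18


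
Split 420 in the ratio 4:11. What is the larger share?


Total parts = 4 + 11 = 15
Value per part = 420 / 15 = 28
First share = 4 * 28 = 112
Second share = 11 * 28 = 308
Larger share = 308

308


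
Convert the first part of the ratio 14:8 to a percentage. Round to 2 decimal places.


Total parts = 14 + 8 = 22
First part fraction = 14/22
Percentage = (14/22) * 100
= 0.636364 * 100
= 63.64%

63.64


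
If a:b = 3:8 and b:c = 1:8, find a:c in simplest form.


Given a:b = 3:8 and b:c = 1:8
Make b consistent. Multiply first ratio by 1: a:b = 3:8
Multiply second ratio by 8: b:c = 8:64
Now b = 8 in both, so a:b:c = 3:8:64
Therefore a:c = 3:64
Simplify by GCD: a:c = 3:64

3:64


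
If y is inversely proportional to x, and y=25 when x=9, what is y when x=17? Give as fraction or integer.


Inverse proportion: y = k/x
Find k: k = 9 * 25 = 225
Compute y at x=17: y = 225/17
y = 225/17

225/17


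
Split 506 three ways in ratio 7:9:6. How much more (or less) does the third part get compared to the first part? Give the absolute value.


Total parts = 7 + 9 + 6 = 22
Value per part = 506 / 22 = 23
Shares: 7*23=161, 9*23=207, 6*23=138
Third share = 138, first share = 161
Difference = |138 - 161| = 23

23


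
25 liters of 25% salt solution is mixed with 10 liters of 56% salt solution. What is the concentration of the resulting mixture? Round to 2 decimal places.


Solute in mixture 1 = 25% of 25 L = 25*25/100 = 25/4 L
Solute in mixture 2 = 56% of 10 L = 10*56/100 = 28/5 L
Total solute = 25/4 + 28/5 = 237/20 L
Total volume = 25 + 10 = 35 L
Final concentration = 237/20/35 * 100 = 33.86%

33.86


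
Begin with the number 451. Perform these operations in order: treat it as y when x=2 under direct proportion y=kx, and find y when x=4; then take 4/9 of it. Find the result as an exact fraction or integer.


Start with 451.
Step 1: Direct prop: k = (451)/2; new y = k*4 = 451*4/2 = 902
Step 2: Take 4/9: 902 * 4/9 = 3608/9
Final result = 3608/9

3608/9


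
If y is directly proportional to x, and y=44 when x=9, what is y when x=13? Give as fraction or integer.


Direct proportion: y = kx
Find k: k = 44/9 = 44/9
Compute y at x=13: y = 44/9 * 13
y = 572/9

572/9


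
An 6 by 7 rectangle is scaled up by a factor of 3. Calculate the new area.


Original dimensions: 6 x 7
Enlargement factor = 3
New width = 6 * 3 = 18
New height = 7 * 3 = 21
New area = 18 * 21 = 378

378


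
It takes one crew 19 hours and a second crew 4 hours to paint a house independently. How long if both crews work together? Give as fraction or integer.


Rate of A = 1/19 job per hour
Rate of B = 1/4 job per hour
Combined rate = 1/19 + 1/4
Find common denominator: (4 + 19)/(19*4) = 23/76
Combined rate = 23/76 job per hour
Time together = 1 / (23/76) = 76/23 hours

76/23


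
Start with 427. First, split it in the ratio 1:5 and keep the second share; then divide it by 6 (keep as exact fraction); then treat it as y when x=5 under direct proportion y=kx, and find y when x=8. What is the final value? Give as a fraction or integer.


Start with 427.
Step 1: Split 1:5, second share = 427 * 5/6 = 2135/6
Step 2: Divide by 6: 2135/6 / 6 = 2135/36
Step 3: Direct prop: k = (2135/36)/5; new y = k*8 = 2135/36*8/5 = 854/9
Final result = 854/9

854/9


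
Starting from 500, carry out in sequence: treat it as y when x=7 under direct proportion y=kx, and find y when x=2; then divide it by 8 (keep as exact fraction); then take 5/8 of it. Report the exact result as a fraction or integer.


Start with 500.
Step 1: Direct prop: k = (500)/7; new y = k*2 = 500*2/7 = 1000/7
Step 2: Divide by 8: 1000/7 / 8 = 125/7
Step 3: Take 5/8: 125/7 * 5/8 = 625/56
Final result = 625/56

625/56


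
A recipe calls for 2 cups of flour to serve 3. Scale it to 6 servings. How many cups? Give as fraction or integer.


Original: 2 cups for 3 servings
Target servings = 6
Scaling factor = 6/3
New amount = 2 * 6/3
= 12/3
= 4 cups

4


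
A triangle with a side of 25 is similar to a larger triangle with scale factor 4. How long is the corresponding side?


Similar triangles have proportional sides
Scale factor = 4
Smaller side = 25
Corresponding larger side = 25 * 4
= 100

100


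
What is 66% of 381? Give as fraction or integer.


Compute 66% of 381
Convert percentage: 66% = 66/100
Multiply: 381 * 66/100
= 25146/100
= 12573/50

12573/50


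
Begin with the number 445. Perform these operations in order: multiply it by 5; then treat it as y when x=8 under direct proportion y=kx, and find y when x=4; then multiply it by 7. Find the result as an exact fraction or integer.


Start with 445.
Step 1: Multiply by 5: 445 * 5 = 2225
Step 2: Direct prop: k = (2225)/8; new y = k*4 = 2225*4/8 = 2225/2
Step 3: Multiply by 7: 2225/2 * 7 = 15575/2
Final result = 15575/2

15575/2


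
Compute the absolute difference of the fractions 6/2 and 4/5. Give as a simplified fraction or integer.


Simplify: 6/2 = 3 and 4/5 = 4/5
Find common denominator: LCD = 5
Convert: 15/5 and 4/5
Difference = |15 - 4|/5 = 11/5
Simplified = 11/5

11/5


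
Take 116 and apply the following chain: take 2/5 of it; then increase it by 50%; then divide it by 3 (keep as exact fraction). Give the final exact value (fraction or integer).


Start with 116.
Step 1: Take 2/5: 116 * 2/5 = 232/5
Step 2: Increase by 50%: 232/5 * 150/100 = 348/5
Step 3: Divide by 3: 348/5 / 3 = 116/5
Final result = 116/5

116/5


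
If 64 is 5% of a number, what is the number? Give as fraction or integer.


Given: 64 is 5% of the whole
Set up: 64 = 5/100 * whole
whole = 64 * 100 / 5
whole = 6400 / 5
whole = 1280

1280


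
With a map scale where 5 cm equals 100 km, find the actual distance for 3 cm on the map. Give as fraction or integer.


Map scale: 5 cm = 100 km
Measured distance on map = 3 cm
Set up proportion: 3 * 100 / 5
= 300 / 5
= 60 km

60


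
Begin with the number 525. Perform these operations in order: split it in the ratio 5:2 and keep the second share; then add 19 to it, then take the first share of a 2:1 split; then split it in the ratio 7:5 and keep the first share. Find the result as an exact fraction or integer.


Start with 525.
Step 1: Split 5:2, second share = 525 * 2/7 = 150
Step 2: Add 19: 150+19=169; split 2:1 first = 169*2/3 = 338/3
Step 3: Split 7:5, first share = 338/3 * 7/12 = 1183/18
Final result = 1183/18

1183/18


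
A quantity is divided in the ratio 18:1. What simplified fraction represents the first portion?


Total parts = 18 + 1 = 19
First part fraction = 18/19
Simplify: 18/19 = 18/19

18/19


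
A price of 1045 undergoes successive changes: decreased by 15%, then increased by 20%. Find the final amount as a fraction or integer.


Start: 1045
Step 1: decrease by 15% => multiply by 85/100
  1045 * 85/100 = 3553/4
Step 2: increase by 20% => multiply by 120/100
  3553/4 * 120/100 = 10659/10
Final value = 10659/10

10659/10


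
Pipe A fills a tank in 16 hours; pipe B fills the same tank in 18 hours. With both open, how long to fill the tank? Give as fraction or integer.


Rate of A = 1/16 job per hour
Rate of B = 1/18 job per hour
Combined rate = 1/16 + 1/18
Find common denominator: (18 + 16)/(16*18) = 34/288
Combined rate = 17/144 job per hour
Time together = 1 / (17/144) = 144/17 hours

144/17


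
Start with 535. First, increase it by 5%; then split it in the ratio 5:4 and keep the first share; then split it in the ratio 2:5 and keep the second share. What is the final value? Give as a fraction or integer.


Start with 535.
Step 1: Increase by 5%: 535 * 105/100 = 2247/4
Step 2: Split 5:4, first share = 2247/4 * 5/9 = 3745/12
Step 3: Split 2:5, second share = 3745/12 * 5/7 = 2675/12
Final result = 2675/12

2675/12


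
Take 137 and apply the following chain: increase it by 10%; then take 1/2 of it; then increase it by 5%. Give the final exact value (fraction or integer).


Start with 137.
Step 1: Increase by 10%: 137 * 110/100 = 1507/10
Step 2: Take 1/2: 1507/10 * 1/2 = 1507/20
Step 3: Increase by 5%: 1507/20 * 105/100 = 31647/400
Final result = 31647/400

31647/400


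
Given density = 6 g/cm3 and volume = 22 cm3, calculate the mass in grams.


Using mass = density * volume
Density = 6 g/cm3
Volume = 22 cm3
Mass = 6 * 22
= 132 g

132


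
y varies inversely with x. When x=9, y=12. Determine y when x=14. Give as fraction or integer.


Inverse proportion: y = k/x
Find k: k = 9 * 12 = 108
Compute y at x=14: y = 108/14
y = 54/7

54/7


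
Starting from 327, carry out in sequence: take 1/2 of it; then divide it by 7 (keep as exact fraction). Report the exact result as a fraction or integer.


Start with 327.
Step 1: Take 1/2: 327 * 1/2 = 327/2
Step 2: Divide by 7: 327/2 / 7 = 327/14
Final result = 327/14

327/14


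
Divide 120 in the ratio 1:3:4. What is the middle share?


Ratio = 1:3:4
Total parts = 1 + 3 + 4 = 8
Value per part = 120 / 8 = 15
First share = 1 * 15 = 15
Middle share = 3 * 15 = 45
Third share = 4 * 15 = 60

45


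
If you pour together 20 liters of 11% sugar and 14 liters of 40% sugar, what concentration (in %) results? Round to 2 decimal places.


Solute in mixture 1 = 11% of 20 L = 20*11/100 = 11/5 L
Solute in mixture 2 = 40% of 14 L = 14*40/100 = 28/5 L
Total solute = 11/5 + 28/5 = 39/5 L
Total volume = 20 + 14 = 34 L
Final concentration = 39/5/34 * 100 = 22.94%

22.94


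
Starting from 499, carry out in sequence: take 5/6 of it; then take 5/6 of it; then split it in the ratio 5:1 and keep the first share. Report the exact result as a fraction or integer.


Start with 499.
Step 1: Take 5/6: 499 * 5/6 = 2495/6
Step 2: Take 5/6: 2495/6 * 5/6 = 12475/36
Step 3: Split 5:1, first share = 12475/36 * 5/6 = 62375/216
Final result = 62375/216

62375/216


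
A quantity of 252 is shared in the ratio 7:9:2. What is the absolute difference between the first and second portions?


Total parts = 7 + 9 + 2 = 18
Value per part = 252 / 18 = 14
Shares: 7*14=98, 9*14=126, 2*14=28
First share = 98, second share = 126
Difference = |98 - 126| = 28

28


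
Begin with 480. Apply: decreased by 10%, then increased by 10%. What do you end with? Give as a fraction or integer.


Start: 480
Step 1: decrease by 10% => multiply by 90/100
  480 * 90/100 = 432
Step 2: increase by 10% => multiply by 110/100
  432 * 110/100 = 2376/5
Final value = 2376/5

2376/5


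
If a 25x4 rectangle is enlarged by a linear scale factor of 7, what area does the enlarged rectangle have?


Original dimensions: 25 x 4
Enlargement factor = 7
New width = 25 * 7 = 175
New height = 4 * 7 = 28
New area = 175 * 28 = 4900

4900


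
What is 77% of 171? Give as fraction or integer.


Compute 77% of 171
Convert percentage: 77% = 77/100
Multiply: 171 * 77/100
= 13167/100
= 13167/100

13167/100


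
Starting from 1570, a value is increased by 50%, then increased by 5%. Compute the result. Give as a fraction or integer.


Start: 1570
Step 1: increase by 50% => multiply by 150/100
  1570 * 150/100 = 2355
Step 2: increase by 5% => multiply by 105/100
  2355 * 105/100 = 9891/4
Final value = 9891/4

9891/4


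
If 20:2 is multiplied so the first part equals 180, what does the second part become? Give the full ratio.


Original ratio: 20:2
First term target: 180
Scale factor = 180 / 20 = 9
Multiply second term: 2 * 9 = 18
Equivalent ratio = 180:18

180:18


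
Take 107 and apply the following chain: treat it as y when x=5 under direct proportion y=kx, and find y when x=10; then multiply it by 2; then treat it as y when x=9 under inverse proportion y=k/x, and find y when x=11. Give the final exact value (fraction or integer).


Start with 107.
Step 1: Direct prop: k = (107)/5; new y = k*10 = 107*10/5 = 214
Step 2: Multiply by 2: 214 * 2 = 428
Step 3: Inverse prop: k = (428)*9; new y = k/11 = 428*9/11 = 3852/11
Final result = 3852/11

3852/11


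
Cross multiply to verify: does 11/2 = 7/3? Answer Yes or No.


Cross multiply to check 11/2 = 7/3
Left cross product: 11 * 3 = 33
Right cross product: 2 * 7 = 14
33 != 14
Not equal, so proportions differ => No

No


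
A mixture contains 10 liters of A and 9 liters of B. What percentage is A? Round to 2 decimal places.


Volume of A = 10 L
Volume of B = 9 L
Total volume = 10 + 9 = 19 L
Percentage of A = (10/19) * 100
= 52.63%

52.63


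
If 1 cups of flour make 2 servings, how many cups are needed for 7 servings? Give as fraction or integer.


Original: 1 cups for 2 servings
Target servings = 7
Scaling factor = 7/2
New amount = 1 * 7/2
= 7/2
= 7/2 cups

7/2


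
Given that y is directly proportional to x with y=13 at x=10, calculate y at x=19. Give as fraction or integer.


Direct proportion: y = kx
Find k: k = 13/10 = 13/10
Compute y at x=19: y = 13/10 * 19
y = 247/10

247/10


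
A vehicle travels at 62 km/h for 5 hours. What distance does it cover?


Using distance = speed * time
Speed = 62 km/h
Time = 5 hours
Distance = 62 * 5
= 310 km

310


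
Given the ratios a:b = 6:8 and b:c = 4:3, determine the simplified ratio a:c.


Given a:b = 6:8 and b:c = 4:3
Make b consistent. Multiply first ratio by 4: a:b = 24:32
Multiply second ratio by 8: b:c = 32:24
Now b = 32 in both, so a:b:c = 24:32:24
Therefore a:c = 24:24
Simplify by GCD: a:c = 1:1

1:1


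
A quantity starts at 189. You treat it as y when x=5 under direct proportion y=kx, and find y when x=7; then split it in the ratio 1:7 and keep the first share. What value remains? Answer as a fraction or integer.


Start with 189.
Step 1: Direct prop: k = (189)/5; new y = k*7 = 189*7/5 = 1323/5
Step 2: Split 1:7, first share = 1323/5 * 1/8 = 1323/40
Final result = 1323/40

1323/40


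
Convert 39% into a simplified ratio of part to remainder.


Part = 39%, Remainder = 61%
Ratio = 39:61
GCD(39, 61) = 1
Simplify: 39:61 = 39:61

39:61


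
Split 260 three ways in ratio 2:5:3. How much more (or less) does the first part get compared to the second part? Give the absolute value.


Total parts = 2 + 5 + 3 = 10
Value per part = 260 / 10 = 26
Shares: 2*26=52, 5*26=130, 3*26=78
First share = 52, second share = 130
Difference = |52 - 130| = 78

78


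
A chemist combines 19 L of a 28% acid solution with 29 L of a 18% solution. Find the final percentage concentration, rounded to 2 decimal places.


Solute in mixture 1 = 28% of 19 L = 19*28/100 = 133/25 L
Solute in mixture 2 = 18% of 29 L = 29*18/100 = 261/50 L
Total solute = 133/25 + 261/50 = 527/50 L
Total volume = 19 + 29 = 48 L
Final concentration = 527/50/48 * 100 = 21.96%

21.96


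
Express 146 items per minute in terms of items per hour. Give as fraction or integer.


Converting from per minute to per hour
Rate = 146 items per minute
Multiply by 60: 146 * 60
= 8760 items per hour

8760


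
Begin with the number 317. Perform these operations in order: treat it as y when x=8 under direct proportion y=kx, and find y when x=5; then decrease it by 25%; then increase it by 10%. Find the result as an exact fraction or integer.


Start with 317.
Step 1: Direct prop: k = (317)/8; new y = k*5 = 317*5/8 = 1585/8
Step 2: Decrease by 25%: 1585/8 * 75/100 = 4755/32
Step 3: Increase by 10%: 4755/32 * 110/100 = 10461/64
Final result = 10461/64

10461/64


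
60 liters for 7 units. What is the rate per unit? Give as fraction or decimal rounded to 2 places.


Total liters = 60
Number of units = 7
Unit rate = 60 / 7
= 8.57 liters per unit

8.57


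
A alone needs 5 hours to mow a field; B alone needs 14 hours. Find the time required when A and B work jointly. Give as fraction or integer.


Rate of A = 1/5 job per hour
Rate of B = 1/14 job per hour
Combined rate = 1/5 + 1/14
Find common denominator: (14 + 5)/(5*14) = 19/70
Combined rate = 19/70 job per hour
Time together = 1 / (19/70) = 70/19 hours

70/19


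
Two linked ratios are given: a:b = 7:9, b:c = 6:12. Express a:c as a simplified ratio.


Given a:b = 7:9 and b:c = 6:12
Make b consistent. Multiply first ratio by 6: a:b = 42:54
Multiply second ratio by 9: b:c = 54:108
Now b = 54 in both, so a:b:c = 42:54:108
Therefore a:c = 42:108
Simplify by GCD: a:c = 7:18

7:18


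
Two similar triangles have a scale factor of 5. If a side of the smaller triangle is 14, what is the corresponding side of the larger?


Similar triangles have proportional sides
Scale factor = 5
Smaller side = 14
Corresponding larger side = 14 * 5
= 70

70


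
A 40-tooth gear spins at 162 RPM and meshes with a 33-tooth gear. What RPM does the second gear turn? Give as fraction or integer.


Gear ratio: teeth_A * RPM_A = teeth_B * RPM_B
40 * 162 = 33 * RPM_B
6480 = 33 * RPM_B
RPM_B = 6480 / 33
RPM_B = 2160/11

2160/11


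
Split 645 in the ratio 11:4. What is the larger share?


Total parts = 11 + 4 = 15
Value per part = 645 / 15 = 43
First share = 11 * 43 = 473
Second share = 4 * 43 = 172
Larger share = 473

473


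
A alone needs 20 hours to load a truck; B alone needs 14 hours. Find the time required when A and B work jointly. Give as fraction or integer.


Rate of A = 1/20 job per hour
Rate of B = 1/14 job per hour
Combined rate = 1/20 + 1/14
Find common denominator: (14 + 20)/(20*14) = 34/280
Combined rate = 17/140 job per hour
Time together = 1 / (17/140) = 140/17 hours

140/17


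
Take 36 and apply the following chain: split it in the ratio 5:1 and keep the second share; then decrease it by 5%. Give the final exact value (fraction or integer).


Start with 36.
Step 1: Split 5:1, second share = 36 * 1/6 = 6
Step 2: Decrease by 5%: 6 * 95/100 = 57/10
Final result = 57/10

57/10


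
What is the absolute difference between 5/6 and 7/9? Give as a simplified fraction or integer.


Simplify: 5/6 = 5/6 and 7/9 = 7/9
Find common denominator: LCD = 18
Convert: 15/18 and 14/18
Difference = |15 - 14|/18 = 1/18
Simplified = 1/18

1/18


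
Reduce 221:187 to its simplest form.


Find GCD(221, 187)
GCD = 17
Divide both by 17: 221/17 = 13, 187/17 = 11
Simplified ratio = 13:11

13:11


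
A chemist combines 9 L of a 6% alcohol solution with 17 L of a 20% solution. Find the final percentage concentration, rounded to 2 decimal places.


Solute in mixture 1 = 6% of 9 L = 9*6/100 = 27/50 L
Solute in mixture 2 = 20% of 17 L = 17*20/100 = 17/5 L
Total solute = 27/50 + 17/5 = 197/50 L
Total volume = 9 + 17 = 26 L
Final concentration = 197/50/26 * 100 = 15.15%

15.15


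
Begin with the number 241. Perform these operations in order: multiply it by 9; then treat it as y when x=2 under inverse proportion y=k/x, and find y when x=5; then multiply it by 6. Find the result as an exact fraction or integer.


Start with 241.
Step 1: Multiply by 9: 241 * 9 = 2169
Step 2: Inverse prop: k = (2169)*2; new y = k/5 = 2169*2/5 = 4338/5
Step 3: Multiply by 6: 4338/5 * 6 = 26028/5
Final result = 26028/5

26028/5


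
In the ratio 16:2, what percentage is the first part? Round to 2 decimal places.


Total parts = 16 + 2 = 18
First part fraction = 16/18
Percentage = (16/18) * 100
= 0.888889 * 100
= 88.89%

88.89


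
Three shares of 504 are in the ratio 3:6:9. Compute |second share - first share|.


Total parts = 3 + 6 + 9 = 18
Value per part = 504 / 18 = 28
Shares: 3*28=84, 6*28=168, 9*28=252
Second share = 168, first share = 84
Difference = |168 - 84| = 84

84


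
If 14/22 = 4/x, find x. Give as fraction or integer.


Setting up: 14/22 = 4/x
Cross multiply: 14 * x = 22 * 4
14x = 88
x = 88/14
x = 44/7

44/7


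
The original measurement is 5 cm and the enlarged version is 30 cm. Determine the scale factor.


Original length = 5 cm
Scaled length = 30 cm
Scale factor = 30 / 5
= 6

6


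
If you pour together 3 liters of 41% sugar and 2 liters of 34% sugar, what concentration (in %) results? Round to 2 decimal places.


Solute in mixture 1 = 41% of 3 L = 3*41/100 = 123/100 L
Solute in mixture 2 = 34% of 2 L = 2*34/100 = 17/25 L
Total solute = 123/100 + 17/25 = 191/100 L
Total volume = 3 + 2 = 5 L
Final concentration = 191/100/5 * 100 = 38.20%

38.20


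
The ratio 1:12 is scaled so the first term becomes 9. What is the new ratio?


Original ratio: 1:12
First term target: 9
Scale factor = 9 / 1 = 9
Multiply second term: 12 * 9 = 108
Equivalent ratio = 9:108

9:108


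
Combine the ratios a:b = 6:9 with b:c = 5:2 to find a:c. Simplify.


Given a:b = 6:9 and b:c = 5:2
Make b consistent. Multiply first ratio by 5: a:b = 30:45
Multiply second ratio by 9: b:c = 45:18
Now b = 45 in both, so a:b:c = 30:45:18
Therefore a:c = 30:18
Simplify by GCD: a:c = 5:3

5:3


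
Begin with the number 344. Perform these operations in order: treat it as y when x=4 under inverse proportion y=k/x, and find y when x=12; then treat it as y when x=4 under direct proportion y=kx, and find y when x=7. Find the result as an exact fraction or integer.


Start with 344.
Step 1: Inverse prop: k = (344)*4; new y = k/12 = 344*4/12 = 344/3
Step 2: Direct prop: k = (344/3)/4; new y = k*7 = 344/3*7/4 = 602/3
Final result = 602/3

602/3


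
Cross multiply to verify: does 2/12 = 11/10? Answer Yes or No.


Cross multiply to check 2/12 = 11/10
Left cross product: 2 * 10 = 20
Right cross product: 12 * 11 = 132
20 != 132
Not equal, so proportions differ => No

No


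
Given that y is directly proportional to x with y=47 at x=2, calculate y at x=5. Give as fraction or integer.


Direct proportion: y = kx
Find k: k = 47/2 = 47/2
Compute y at x=5: y = 47/2 * 5
y = 235/2

235/2


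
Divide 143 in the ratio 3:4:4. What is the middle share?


Ratio = 3:4:4
Total parts = 3 + 4 + 4 = 11
Value per part = 143 / 11 = 13
First share = 3 * 13 = 39
Middle share = 4 * 13 = 52
Third share = 4 * 13 = 52

52


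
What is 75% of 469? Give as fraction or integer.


Compute 75% of 469
Convert percentage: 75% = 75/100
Multiply: 469 * 75/100
= 35175/100
= 1407/4

1407/4


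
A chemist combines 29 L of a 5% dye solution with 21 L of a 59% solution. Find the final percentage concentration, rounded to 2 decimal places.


Solute in mixture 1 = 5% of 29 L = 29*5/100 = 29/20 L
Solute in mixture 2 = 59% of 21 L = 21*59/100 = 1239/100 L
Total solute = 29/20 + 1239/100 = 346/25 L
Total volume = 29 + 21 = 50 L
Final concentration = 346/25/50 * 100 = 27.68%

27.68


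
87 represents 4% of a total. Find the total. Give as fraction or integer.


Given: 87 is 4% of the whole
Set up: 87 = 4/100 * whole
whole = 87 * 100 / 4
whole = 8700 / 4
whole = 2175

2175


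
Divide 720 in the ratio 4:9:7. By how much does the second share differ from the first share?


Total parts = 4 + 9 + 7 = 20
Value per part = 720 / 20 = 36
Shares: 4*36=144, 9*36=324, 7*36=252
Second share = 324, first share = 144
Difference = |324 - 144| = 180

180


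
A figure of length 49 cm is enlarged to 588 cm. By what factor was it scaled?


Original length = 49 cm
Scaled length = 588 cm
Scale factor = 588 / 49
= 12

12


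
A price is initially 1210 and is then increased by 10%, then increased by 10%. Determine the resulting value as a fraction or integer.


Start: 1210
Step 1: increase by 10% => multiply by 110/100
  1210 * 110/100 = 1331
Step 2: increase by 10% => multiply by 110/100
  1331 * 110/100 = 14641/10
Final value = 14641/10

14641/10


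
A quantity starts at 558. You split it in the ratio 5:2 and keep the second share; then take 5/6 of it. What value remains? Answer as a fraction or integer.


Start with 558.
Step 1: Split 5:2, second share = 558 * 2/7 = 1116/7
Step 2: Take 5/6: 1116/7 * 5/6 = 930/7
Final result = 930/7

930/7


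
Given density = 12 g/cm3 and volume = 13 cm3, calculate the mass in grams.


Using mass = density * volume
Density = 12 g/cm3
Volume = 13 cm3
Mass = 12 * 13
= 156 g

156


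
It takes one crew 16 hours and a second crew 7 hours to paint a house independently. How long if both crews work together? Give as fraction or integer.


Rate of A = 1/16 job per hour
Rate of B = 1/7 job per hour
Combined rate = 1/16 + 1/7
Find common denominator: (7 + 16)/(16*7) = 23/112
Combined rate = 23/112 job per hour
Time together = 1 / (23/112) = 112/23 hours

112/23


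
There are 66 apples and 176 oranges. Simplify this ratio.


Find GCD(66, 176)
GCD = 22
Divide both by 22: 66/22 = 3, 176/22 = 8
Simplified ratio = 3:8

3:8


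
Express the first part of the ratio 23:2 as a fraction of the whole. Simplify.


Total parts = 23 + 2 = 25
First part fraction = 23/25
Simplify: 23/25 = 23/25

23/25


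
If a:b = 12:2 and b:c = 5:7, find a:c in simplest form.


Given a:b = 12:2 and b:c = 5:7
Make b consistent. Multiply first ratio by 5: a:b = 60:10
Multiply second ratio by 2: b:c = 10:14
Now b = 10 in both, so a:b:c = 60:10:14
Therefore a:c = 60:14
Simplify by GCD: a:c = 30:7

30:7


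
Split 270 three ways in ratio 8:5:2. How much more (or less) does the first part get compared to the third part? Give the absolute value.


Total parts = 8 + 5 + 2 = 15
Value per part = 270 / 15 = 18
Shares: 8*18=144, 5*18=90, 2*18=36
First share = 144, third share = 36
Difference = |144 - 36| = 108

108


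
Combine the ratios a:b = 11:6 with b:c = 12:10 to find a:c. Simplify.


Given a:b = 11:6 and b:c = 12:10
Make b consistent. Multiply first ratio by 12: a:b = 132:72
Multiply second ratio by 6: b:c = 72:60
Now b = 72 in both, so a:b:c = 132:72:60
Therefore a:c = 132:60
Simplify by GCD: a:c = 11:5

11:5


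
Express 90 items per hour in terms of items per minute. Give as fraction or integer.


Converting from per hour to per minute
Rate = 90 items per hour
Divide by 60: 90/60
= 3/2 items per minute

3/2


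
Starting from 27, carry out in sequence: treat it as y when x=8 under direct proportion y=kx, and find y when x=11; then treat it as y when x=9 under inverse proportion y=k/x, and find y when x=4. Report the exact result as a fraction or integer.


Start with 27.
Step 1: Direct prop: k = (27)/8; new y = k*11 = 27*11/8 = 297/8
Step 2: Inverse prop: k = (297/8)*9; new y = k/4 = 297/8*9/4 = 2673/32
Final result = 2673/32

2673/32


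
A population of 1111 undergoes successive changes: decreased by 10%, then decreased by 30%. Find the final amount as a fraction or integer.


Start: 1111
Step 1: decrease by 10% => multiply by 90/100
  1111 * 90/100 = 9999/10
Step 2: decrease by 30% => multiply by 70/100
  9999/10 * 70/100 = 69993/100
Final value = 69993/100

69993/100


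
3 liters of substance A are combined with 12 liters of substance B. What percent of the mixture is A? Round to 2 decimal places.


Volume of A = 3 L
Volume of B = 12 L
Total volume = 3 + 12 = 15 L
Percentage of A = (3/15) * 100
= 20.00%

20.00


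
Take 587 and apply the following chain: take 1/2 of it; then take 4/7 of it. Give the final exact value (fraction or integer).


Start with 587.
Step 1: Take 1/2: 587 * 1/2 = 587/2
Step 2: Take 4/7: 587/2 * 4/7 = 1174/7
Final result = 1174/7

1174/7


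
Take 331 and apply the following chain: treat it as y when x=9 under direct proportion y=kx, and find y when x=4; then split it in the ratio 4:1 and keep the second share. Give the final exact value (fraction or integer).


Start with 331.
Step 1: Direct prop: k = (331)/9; new y = k*4 = 331*4/9 = 1324/9
Step 2: Split 4:1, second share = 1324/9 * 1/5 = 1324/45
Final result = 1324/45

1324/45


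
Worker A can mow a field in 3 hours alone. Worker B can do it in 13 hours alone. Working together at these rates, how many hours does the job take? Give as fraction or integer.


Rate of A = 1/3 job per hour
Rate of B = 1/13 job per hour
Combined rate = 1/3 + 1/13
Find common denominator: (13 + 3)/(3*13) = 16/39
Combined rate = 16/39 job per hour
Time together = 1 / (16/39) = 39/16 hours

39/16


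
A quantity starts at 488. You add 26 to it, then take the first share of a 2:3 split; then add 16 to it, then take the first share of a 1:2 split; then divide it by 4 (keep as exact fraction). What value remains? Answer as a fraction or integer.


Start with 488.
Step 1: Add 26: 488+26=514; split 2:3 first = 514*2/5 = 1028/5
Step 2: Add 16: 1028/5+16=1108/5; split 1:2 first = 1108/5*1/3 = 1108/15
Step 3: Divide by 4: 1108/15 / 4 = 277/15
Final result = 277/15

277/15


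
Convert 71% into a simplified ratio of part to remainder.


Part = 71%, Remainder = 29%
Ratio = 71:29
GCD(71, 29) = 1
Simplify: 71:29 = 71:29

71:29


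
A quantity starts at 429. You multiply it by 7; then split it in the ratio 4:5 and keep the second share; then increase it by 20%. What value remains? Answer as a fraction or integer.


Start with 429.
Step 1: Multiply by 7: 429 * 7 = 3003
Step 2: Split 4:5, second share = 3003 * 5/9 = 5005/3
Step 3: Increase by 20%: 5005/3 * 120/100 = 2002
Final result = 2002

2002


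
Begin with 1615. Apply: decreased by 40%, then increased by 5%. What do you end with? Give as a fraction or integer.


Start: 1615
Step 1: decrease by 40% => multiply by 60/100
  1615 * 60/100 = 969
Step 2: increase by 5% => multiply by 105/100
  969 * 105/100 = 20349/20
Final value = 20349/20

20349/20


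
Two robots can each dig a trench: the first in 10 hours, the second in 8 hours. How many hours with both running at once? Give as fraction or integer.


Rate of A = 1/10 job per hour
Rate of B = 1/8 job per hour
Combined rate = 1/10 + 1/8
Find common denominator: (8 + 10)/(10*8) = 18/80
Combined rate = 9/40 job per hour
Time together = 1 / (9/40) = 40/9 hours

40/9


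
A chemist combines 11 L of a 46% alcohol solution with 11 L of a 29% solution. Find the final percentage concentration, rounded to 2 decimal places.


Solute in mixture 1 = 46% of 11 L = 11*46/100 = 253/50 L
Solute in mixture 2 = 29% of 11 L = 11*29/100 = 319/100 L
Total solute = 253/50 + 319/100 = 33/4 L
Total volume = 11 + 11 = 22 L
Final concentration = 33/4/22 * 100 = 37.50%

37.50


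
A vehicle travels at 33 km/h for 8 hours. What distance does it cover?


Using distance = speed * time
Speed = 33 km/h
Time = 8 hours
Distance = 33 * 8
= 264 km

264


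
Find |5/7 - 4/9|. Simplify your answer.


Simplify: 5/7 = 5/7 and 4/9 = 4/9
Find common denominator: LCD = 63
Convert: 45/63 and 28/63
Difference = |45 - 28|/63 = 17/63
Simplified = 17/63

17/63


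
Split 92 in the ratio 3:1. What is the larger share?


Total parts = 3 + 1 = 4
Value per part = 92 / 4 = 23
First share = 3 * 23 = 69
Second share = 1 * 23 = 23
Larger share = 69

69


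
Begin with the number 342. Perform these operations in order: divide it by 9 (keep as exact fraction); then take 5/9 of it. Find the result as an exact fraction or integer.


Start with 342.
Step 1: Divide by 9: 342 / 9 = 38
Step 2: Take 5/9: 38 * 5/9 = 190/9
Final result = 190/9

190/9


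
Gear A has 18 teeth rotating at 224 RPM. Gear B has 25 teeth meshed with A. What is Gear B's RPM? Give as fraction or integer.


Gear ratio: teeth_A * RPM_A = teeth_B * RPM_B
18 * 224 = 25 * RPM_B
4032 = 25 * RPM_B
RPM_B = 4032 / 25
RPM_B = 4032/25

4032/25


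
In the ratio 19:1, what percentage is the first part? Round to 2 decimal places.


Total parts = 19 + 1 = 20
First part fraction = 19/20
Percentage = (19/20) * 100
= 0.95 * 100
= 95.00%

95.00


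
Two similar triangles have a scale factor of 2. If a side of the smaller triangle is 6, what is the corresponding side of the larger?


Similar triangles have proportional sides
Scale factor = 2
Smaller side = 6
Corresponding larger side = 6 * 2
= 12

12


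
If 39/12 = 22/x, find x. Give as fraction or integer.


Setting up: 39/12 = 22/x
Cross multiply: 39 * x = 12 * 22
39x = 264
x = 264/39
x = 88/13

88/13


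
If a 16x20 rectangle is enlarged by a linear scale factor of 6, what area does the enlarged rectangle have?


Original dimensions: 16 x 20
Enlargement factor = 6
New width = 16 * 6 = 96
New height = 20 * 6 = 120
New area = 96 * 120 = 11520

11520


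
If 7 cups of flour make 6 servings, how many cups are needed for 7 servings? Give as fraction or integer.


Original: 7 cups for 6 servings
Target servings = 7
Scaling factor = 7/6
New amount = 7 * 7/6
= 49/6
= 49/6 cups

49/6


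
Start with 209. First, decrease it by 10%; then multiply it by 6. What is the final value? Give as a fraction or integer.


Start with 209.
Step 1: Decrease by 10%: 209 * 90/100 = 1881/10
Step 2: Multiply by 6: 1881/10 * 6 = 5643/5
Final result = 5643/5

5643/5


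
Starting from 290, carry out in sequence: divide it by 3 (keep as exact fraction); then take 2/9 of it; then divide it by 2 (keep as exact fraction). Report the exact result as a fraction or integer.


Start with 290.
Step 1: Divide by 3: 290 / 3 = 290/3
Step 2: Take 2/9: 290/3 * 2/9 = 580/27
Step 3: Divide by 2: 580/27 / 2 = 290/27
Final result = 290/27

290/27


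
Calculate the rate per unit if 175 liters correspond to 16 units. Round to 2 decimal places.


Total liters = 175
Number of units = 16
Unit rate = 175 / 16
= 10.94 liters per unit

10.94


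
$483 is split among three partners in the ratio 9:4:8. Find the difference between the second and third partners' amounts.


Total parts = 9 + 4 + 8 = 21
Value per part = 483 / 21 = 23
Shares: 9*23=207, 4*23=92, 8*23=184
Second share = 92, third share = 184
Difference = |92 - 184| = 92

92


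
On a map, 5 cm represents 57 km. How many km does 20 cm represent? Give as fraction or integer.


Map scale: 5 cm = 57 km
Measured distance on map = 20 cm
Set up proportion: 20 * 57 / 5
= 1140 / 5
= 228 km

228


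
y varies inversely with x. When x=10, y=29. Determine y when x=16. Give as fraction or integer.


Inverse proportion: y = k/x
Find k: k = 10 * 29 = 290
Compute y at x=16: y = 290/16
y = 145/8

145/8


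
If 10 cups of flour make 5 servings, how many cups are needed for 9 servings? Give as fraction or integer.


Original: 10 cups for 5 servings
Target servings = 9
Scaling factor = 9/5
New amount = 10 * 9/5
= 90/5
= 18 cups

18


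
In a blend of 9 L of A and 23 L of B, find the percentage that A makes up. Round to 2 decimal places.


Volume of A = 9 L
Volume of B = 23 L
Total volume = 9 + 23 = 32 L
Percentage of A = (9/32) * 100
= 28.13%

28.13


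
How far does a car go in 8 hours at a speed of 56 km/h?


Using distance = speed * time
Speed = 56 km/h
Time = 8 hours
Distance = 56 * 8
= 448 km

448


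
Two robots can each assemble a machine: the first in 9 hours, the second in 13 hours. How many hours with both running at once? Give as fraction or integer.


Rate of A = 1/9 job per hour
Rate of B = 1/13 job per hour
Combined rate = 1/9 + 1/13
Find common denominator: (13 + 9)/(9*13) = 22/117
Combined rate = 22/117 job per hour
Time together = 1 / (22/117) = 117/22 hours

117/22


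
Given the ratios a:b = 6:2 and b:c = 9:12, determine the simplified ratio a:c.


Given a:b = 6:2 and b:c = 9:12
Make b consistent. Multiply first ratio by 9: a:b = 54:18
Multiply second ratio by 2: b:c = 18:24
Now b = 18 in both, so a:b:c = 54:18:24
Therefore a:c = 54:24
Simplify by GCD: a:c = 9:4

9:4


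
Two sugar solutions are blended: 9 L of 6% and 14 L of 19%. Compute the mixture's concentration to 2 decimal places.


Solute in mixture 1 = 6% of 9 L = 9*6/100 = 27/50 L
Solute in mixture 2 = 19% of 14 L = 14*19/100 = 133/50 L
Total solute = 27/50 + 133/50 = 16/5 L
Total volume = 9 + 14 = 23 L
Final concentration = 16/5/23 * 100 = 13.91%

13.91


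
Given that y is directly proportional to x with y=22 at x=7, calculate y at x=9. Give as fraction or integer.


Direct proportion: y = kx
Find k: k = 22/7 = 22/7
Compute y at x=9: y = 22/7 * 9
y = 198/7

198/7


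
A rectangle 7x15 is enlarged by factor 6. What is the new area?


Original dimensions: 7 x 15
Enlargement factor = 6
New width = 7 * 6 = 42
New height = 15 * 6 = 90
New area = 42 * 90 = 3780

3780


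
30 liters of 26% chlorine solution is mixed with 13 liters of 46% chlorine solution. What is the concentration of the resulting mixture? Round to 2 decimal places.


Solute in mixture 1 = 26% of 30 L = 30*26/100 = 39/5 L
Solute in mixture 2 = 46% of 13 L = 13*46/100 = 299/50 L
Total solute = 39/5 + 299/50 = 689/50 L
Total volume = 30 + 13 = 43 L
Final concentration = 689/50/43 * 100 = 32.05%

32.05


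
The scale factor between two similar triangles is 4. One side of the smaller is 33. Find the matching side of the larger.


Similar triangles have proportional sides
Scale factor = 4
Smaller side = 33
Corresponding larger side = 33 * 4
= 132

132


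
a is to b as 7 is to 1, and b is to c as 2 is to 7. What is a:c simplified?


Given a:b = 7:1 and b:c = 2:7
Make b consistent. Multiply first ratio by 2: a:b = 14:2
Multiply second ratio by 1: b:c = 2:7
Now b = 2 in both, so a:b:c = 14:2:7
Therefore a:c = 14:7
Simplify by GCD: a:c = 2:1

2:1


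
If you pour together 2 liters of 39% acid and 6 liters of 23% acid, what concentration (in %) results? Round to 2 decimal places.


Solute in mixture 1 = 39% of 2 L = 2*39/100 = 39/50 L
Solute in mixture 2 = 23% of 6 L = 6*23/100 = 69/50 L
Total solute = 39/50 + 69/50 = 54/25 L
Total volume = 2 + 6 = 8 L
Final concentration = 54/25/8 * 100 = 27.00%

27.00


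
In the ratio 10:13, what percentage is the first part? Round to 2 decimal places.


Total parts = 10 + 13 = 23
First part fraction = 10/23
Percentage = (10/23) * 100
= 0.434783 * 100
= 43.48%

43.48


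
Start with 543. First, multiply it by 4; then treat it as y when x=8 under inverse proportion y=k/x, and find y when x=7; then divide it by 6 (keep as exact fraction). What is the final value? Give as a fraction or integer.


Start with 543.
Step 1: Multiply by 4: 543 * 4 = 2172
Step 2: Inverse prop: k = (2172)*8; new y = k/7 = 2172*8/7 = 17376/7
Step 3: Divide by 6: 17376/7 / 6 = 2896/7
Final result = 2896/7

2896/7
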